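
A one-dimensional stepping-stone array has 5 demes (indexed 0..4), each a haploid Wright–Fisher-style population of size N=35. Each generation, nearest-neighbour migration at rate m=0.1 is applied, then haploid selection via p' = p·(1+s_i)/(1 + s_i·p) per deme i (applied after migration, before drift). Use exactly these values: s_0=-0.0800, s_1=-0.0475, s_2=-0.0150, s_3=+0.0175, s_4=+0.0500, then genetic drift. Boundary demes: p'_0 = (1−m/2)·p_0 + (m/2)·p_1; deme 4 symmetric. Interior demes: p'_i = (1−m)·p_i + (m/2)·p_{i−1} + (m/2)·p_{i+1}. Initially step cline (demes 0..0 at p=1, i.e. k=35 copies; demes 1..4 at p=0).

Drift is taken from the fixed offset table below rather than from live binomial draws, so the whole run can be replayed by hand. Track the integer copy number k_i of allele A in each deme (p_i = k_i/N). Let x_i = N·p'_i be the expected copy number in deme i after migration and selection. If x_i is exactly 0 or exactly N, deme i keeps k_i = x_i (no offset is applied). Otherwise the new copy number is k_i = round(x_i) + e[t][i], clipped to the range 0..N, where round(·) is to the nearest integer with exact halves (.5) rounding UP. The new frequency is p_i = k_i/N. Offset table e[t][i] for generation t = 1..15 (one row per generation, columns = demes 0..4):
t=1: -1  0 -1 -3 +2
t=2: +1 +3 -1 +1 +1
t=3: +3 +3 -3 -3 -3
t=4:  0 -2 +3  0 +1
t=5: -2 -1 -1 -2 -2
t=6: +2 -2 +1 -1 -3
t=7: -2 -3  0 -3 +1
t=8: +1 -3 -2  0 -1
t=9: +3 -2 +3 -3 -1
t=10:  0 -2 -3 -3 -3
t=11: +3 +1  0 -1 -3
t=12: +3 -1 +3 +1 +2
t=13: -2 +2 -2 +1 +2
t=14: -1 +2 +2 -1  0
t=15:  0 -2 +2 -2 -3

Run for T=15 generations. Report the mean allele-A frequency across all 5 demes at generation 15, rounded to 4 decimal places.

0.1543

t=0: k=[35 0 0 0 0]
t=1: x=[33.1061 1.6708 0.0000 0.0000 0.0000] k=[32 2 0 0 0]
t=2: x=[30.1628 3.2535 0.0985 0.0000 0.0000] k=[31 6 0 0 0]
t=3: x=[29.3670 6.6829 0.2955 0.0000 0.0000] k=[32 10 0 0 0]
t=4: x=[30.5884 10.2439 0.4926 0.0000 0.0000] k=[31 8 3 0 0]
t=5: x=[29.4729 8.5809 3.0576 0.1526 0.0000] k=[27 8 2 0 0]
t=6: x=[25.4834 8.3370 2.1690 0.1017 0.0000] k=[27 6 3 0 0]
t=7: x=[25.3794 6.6344 2.9588 0.1526 0.0000] k=[23 4 3 0 0]
t=8: x=[21.3627 4.6985 2.8601 0.1526 0.0000] k=[22 2 1 0 0]
t=9: x=[20.2941 2.8212 0.9854 0.0509 0.0000] k=[23 1 4 0 0]
t=10: x=[21.2097 2.1497 3.6009 0.2035 0.0000] k=[21 0 1 0 0]
t=11: x=[19.2309 1.0493 0.8868 0.0509 0.0000] k=[22 2 1 0 0]
t=12: x=[20.2941 2.8212 0.9854 0.0509 0.0000] k=[23 2 4 1 0]
t=13: x=[21.2607 3.0133 3.6997 1.1186 0.0525] k=[19 5 2 2 2]
t=14: x=[17.5710 5.3265 2.1197 2.0330 2.0940] k=[17 7 4 1 2]
t=15: x=[15.7749 7.0714 3.9468 1.2203 2.0418] k=[16 5 6 0 0]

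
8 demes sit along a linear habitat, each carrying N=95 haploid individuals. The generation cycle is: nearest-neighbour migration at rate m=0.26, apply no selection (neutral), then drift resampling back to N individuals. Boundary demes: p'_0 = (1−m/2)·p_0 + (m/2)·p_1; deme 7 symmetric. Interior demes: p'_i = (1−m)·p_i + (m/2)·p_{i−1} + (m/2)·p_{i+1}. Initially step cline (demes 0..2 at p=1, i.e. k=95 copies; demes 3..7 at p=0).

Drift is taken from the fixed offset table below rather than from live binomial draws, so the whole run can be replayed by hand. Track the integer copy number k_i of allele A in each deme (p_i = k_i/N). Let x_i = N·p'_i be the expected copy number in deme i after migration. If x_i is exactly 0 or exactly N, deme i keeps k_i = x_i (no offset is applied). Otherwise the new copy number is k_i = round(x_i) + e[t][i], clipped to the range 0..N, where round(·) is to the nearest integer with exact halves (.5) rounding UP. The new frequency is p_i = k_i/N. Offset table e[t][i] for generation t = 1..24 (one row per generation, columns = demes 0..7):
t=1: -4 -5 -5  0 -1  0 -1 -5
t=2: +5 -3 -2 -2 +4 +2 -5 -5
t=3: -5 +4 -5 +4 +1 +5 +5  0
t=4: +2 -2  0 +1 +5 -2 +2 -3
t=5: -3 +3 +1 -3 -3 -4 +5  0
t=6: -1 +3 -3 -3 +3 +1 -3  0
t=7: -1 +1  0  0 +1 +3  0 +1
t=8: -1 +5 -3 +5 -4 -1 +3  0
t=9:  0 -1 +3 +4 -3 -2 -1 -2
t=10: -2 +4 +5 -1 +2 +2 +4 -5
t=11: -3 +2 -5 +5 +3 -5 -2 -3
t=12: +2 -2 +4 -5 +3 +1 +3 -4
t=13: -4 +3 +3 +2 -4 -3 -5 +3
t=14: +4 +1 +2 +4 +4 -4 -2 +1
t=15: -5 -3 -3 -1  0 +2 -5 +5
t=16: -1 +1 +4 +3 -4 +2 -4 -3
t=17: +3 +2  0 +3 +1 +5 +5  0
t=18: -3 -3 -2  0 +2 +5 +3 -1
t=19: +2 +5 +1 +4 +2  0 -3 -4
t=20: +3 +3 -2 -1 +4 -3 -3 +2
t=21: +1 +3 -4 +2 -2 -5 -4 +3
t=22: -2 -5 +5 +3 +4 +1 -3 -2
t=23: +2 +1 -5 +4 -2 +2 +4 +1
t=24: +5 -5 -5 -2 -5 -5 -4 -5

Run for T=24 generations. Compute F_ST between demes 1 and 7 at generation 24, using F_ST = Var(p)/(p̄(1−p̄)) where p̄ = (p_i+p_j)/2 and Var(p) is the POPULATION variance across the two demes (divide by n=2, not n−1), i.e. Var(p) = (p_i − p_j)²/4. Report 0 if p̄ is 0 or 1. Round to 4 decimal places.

t=0: k=[95 95 95 0 0 0 0 0]
t=1: x=[95.0000 95.0000 82.6500 12.3500 0.0000 0.0000 0.0000 0.0000] k=[95 95 78 12 0 0 0 0]
t=2: x=[95.0000 92.7900 71.6300 19.0200 1.5600 0.0000 0.0000 0.0000] k=[95 90 70 17 6 0 0 0]
t=3: x=[94.3500 88.0500 65.7100 22.4600 6.6500 0.7800 0.0000 0.0000] k=[89 92 61 26 8 6 0 0]
t=4: x=[89.3900 87.5800 60.4800 28.2100 10.0800 5.4800 0.7800 0.0000] k=[91 86 60 29 15 3 3 0]
t=5: x=[90.3500 83.2700 59.3500 31.2100 15.2600 4.5600 2.6100 0.3900] k=[87 86 60 28 12 1 8 0]
t=6: x=[86.8700 82.7500 59.2200 30.0800 12.6500 3.3400 6.0500 1.0400] k=[86 86 56 27 16 4 3 1]
t=7: x=[86.0000 82.1000 56.1300 29.3400 15.8700 5.4300 2.8700 1.2600] k=[85 83 56 29 17 8 3 2]
t=8: x=[84.7400 79.7500 56.0000 30.9500 17.3900 8.5200 3.5200 2.1300] k=[84 85 53 36 13 8 7 2]
t=9: x=[84.1300 80.7100 54.9500 35.2200 15.3400 8.5200 6.4800 2.6500] k=[84 80 58 39 12 7 5 1]
t=10: x=[83.4800 77.6600 58.3900 37.9600 14.8600 7.3900 4.7400 1.5200] k=[81 82 63 37 17 9 9 0]
t=11: x=[81.1300 79.4000 62.0900 37.7800 18.5600 10.0400 7.8300 1.1700] k=[78 81 57 43 22 5 6 0]
t=12: x=[78.3900 77.4900 58.3000 42.0900 22.5200 7.3400 5.0900 0.7800] k=[80 75 62 37 26 8 8 0]
t=13: x=[79.3500 73.9600 60.4400 38.8200 25.0900 10.3400 6.9600 1.0400] k=[75 77 63 41 21 7 2 4]
t=14: x=[75.2600 74.9200 61.9600 41.2600 21.7800 8.1700 2.9100 3.7400] k=[79 76 64 45 26 4 1 5]
t=15: x=[78.6100 74.8300 63.0900 45.0000 25.6100 6.4700 1.9100 4.4800] k=[74 72 60 44 26 8 0 9]
t=16: x=[73.7400 70.7000 59.4800 43.7400 26.0000 9.3000 2.2100 7.8300] k=[73 72 63 47 22 11 0 5]
t=17: x=[72.8700 70.9600 62.0900 45.8300 23.8200 11.0000 2.0800 4.3500] k=[76 73 62 49 25 16 7 4]
t=18: x=[75.6100 71.9600 61.7400 47.5700 26.9500 16.0000 7.7800 4.3900] k=[73 69 60 48 29 21 11 3]
t=19: x=[72.4800 68.3500 59.6100 47.0900 30.4300 20.7400 11.2600 4.0400] k=[74 73 61 51 32 21 8 0]
t=20: x=[73.8700 71.5700 61.2600 49.8300 33.0400 20.7400 8.6500 1.0400] k=[77 75 59 49 37 18 6 3]
t=21: x=[76.7400 73.1800 59.7800 48.7400 36.0900 18.9100 7.1700 3.3900] k=[78 76 56 51 34 14 3 6]
t=22: x=[77.7400 73.6600 57.9500 49.4400 33.6100 15.1700 4.8200 5.6100] k=[76 69 63 52 38 16 2 4]
t=23: x=[75.0900 69.1300 62.3500 51.6100 36.9600 17.0400 4.0800 3.7400] k=[77 70 57 56 35 19 8 5]
t=24: x=[76.0900 69.2200 58.5600 53.4000 35.6500 19.6500 9.0400 5.3900] k=[81 64 54 51 31 15 5 0]

0.5079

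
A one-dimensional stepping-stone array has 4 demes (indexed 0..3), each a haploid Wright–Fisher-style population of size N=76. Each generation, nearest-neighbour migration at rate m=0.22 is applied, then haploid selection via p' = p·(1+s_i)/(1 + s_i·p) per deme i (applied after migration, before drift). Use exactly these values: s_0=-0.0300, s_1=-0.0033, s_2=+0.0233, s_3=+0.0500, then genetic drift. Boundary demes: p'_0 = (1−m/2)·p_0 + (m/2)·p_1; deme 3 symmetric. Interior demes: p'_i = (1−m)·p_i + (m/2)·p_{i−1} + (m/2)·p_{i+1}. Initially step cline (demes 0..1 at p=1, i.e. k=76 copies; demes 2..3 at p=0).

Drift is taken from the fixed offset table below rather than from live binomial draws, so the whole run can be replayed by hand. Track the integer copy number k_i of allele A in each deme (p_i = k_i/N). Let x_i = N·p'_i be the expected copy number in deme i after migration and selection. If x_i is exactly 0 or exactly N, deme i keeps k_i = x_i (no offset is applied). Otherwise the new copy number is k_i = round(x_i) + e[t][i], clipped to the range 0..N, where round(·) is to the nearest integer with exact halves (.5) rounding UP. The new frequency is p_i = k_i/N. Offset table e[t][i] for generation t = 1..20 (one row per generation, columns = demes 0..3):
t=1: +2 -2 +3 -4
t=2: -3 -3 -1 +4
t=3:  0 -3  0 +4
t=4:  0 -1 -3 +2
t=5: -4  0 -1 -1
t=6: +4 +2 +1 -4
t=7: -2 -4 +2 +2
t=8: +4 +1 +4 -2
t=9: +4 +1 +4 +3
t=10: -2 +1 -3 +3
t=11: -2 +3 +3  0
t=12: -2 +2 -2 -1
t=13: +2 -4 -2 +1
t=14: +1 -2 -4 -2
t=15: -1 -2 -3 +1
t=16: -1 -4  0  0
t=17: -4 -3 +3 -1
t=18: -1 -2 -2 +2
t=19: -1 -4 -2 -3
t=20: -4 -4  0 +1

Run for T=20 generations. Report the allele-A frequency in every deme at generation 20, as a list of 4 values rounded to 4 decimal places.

t=0: k=[76 76 0 0]
t=1: x=[76.0000 67.6154 8.5329 0.0000] k=[76 66 12 0]
t=2: x=[74.8665 61.1205 16.9210 1.3848] k=[72 58 16 5]
t=3: x=[70.3015 54.8696 19.7448 6.4940] k=[70 52 20 10]
t=4: x=[67.7998 50.4039 22.7858 11.5705] k=[68 49 20 14]
t=5: x=[65.6405 47.8414 22.8968 15.2460] k=[62 48 22 14]
t=6: x=[60.0801 46.6205 24.3596 15.4725] k=[64 49 25 11]
t=7: x=[62.0056 47.9515 26.4961 13.0593] k=[60 44 28 15]
t=8: x=[57.8221 43.9387 28.7405 17.0670] k=[62 45 33 15]
t=9: x=[59.7442 45.4897 32.7686 17.6320] k=[64 46 37 21]
t=10: x=[61.6692 46.9307 36.6669 23.5454] k=[60 48 34 27]
t=11: x=[58.2693 47.7213 35.2049 28.6353] k=[56 51 38 29]
t=12: x=[54.9901 50.0636 38.8775 30.8802] k=[53 52 37 30]
t=13: x=[52.3972 50.4039 38.3176 31.6674] k=[54 46 36 33]
t=14: x=[52.6300 45.7198 37.2073 34.2456] k=[54 44 33 32]
t=15: x=[52.4073 43.8287 34.5335 33.0180] k=[51 42 32 34]
t=16: x=[49.4866 41.8278 33.7516 34.6979] k=[48 38 34 35]
t=17: x=[46.3511 38.5972 34.9844 35.8125] k=[42 36 38 35]
t=18: x=[40.7650 36.8173 37.8876 36.2538] k=[40 35 36 38]
t=19: x=[38.8718 35.5974 36.5468 38.7069] k=[38 32 35 36]
t=20: x=[36.7616 32.9283 35.2149 36.8152] k=[33 29 35 38]

[0.4342, 0.3816, 0.4605, 0.5000]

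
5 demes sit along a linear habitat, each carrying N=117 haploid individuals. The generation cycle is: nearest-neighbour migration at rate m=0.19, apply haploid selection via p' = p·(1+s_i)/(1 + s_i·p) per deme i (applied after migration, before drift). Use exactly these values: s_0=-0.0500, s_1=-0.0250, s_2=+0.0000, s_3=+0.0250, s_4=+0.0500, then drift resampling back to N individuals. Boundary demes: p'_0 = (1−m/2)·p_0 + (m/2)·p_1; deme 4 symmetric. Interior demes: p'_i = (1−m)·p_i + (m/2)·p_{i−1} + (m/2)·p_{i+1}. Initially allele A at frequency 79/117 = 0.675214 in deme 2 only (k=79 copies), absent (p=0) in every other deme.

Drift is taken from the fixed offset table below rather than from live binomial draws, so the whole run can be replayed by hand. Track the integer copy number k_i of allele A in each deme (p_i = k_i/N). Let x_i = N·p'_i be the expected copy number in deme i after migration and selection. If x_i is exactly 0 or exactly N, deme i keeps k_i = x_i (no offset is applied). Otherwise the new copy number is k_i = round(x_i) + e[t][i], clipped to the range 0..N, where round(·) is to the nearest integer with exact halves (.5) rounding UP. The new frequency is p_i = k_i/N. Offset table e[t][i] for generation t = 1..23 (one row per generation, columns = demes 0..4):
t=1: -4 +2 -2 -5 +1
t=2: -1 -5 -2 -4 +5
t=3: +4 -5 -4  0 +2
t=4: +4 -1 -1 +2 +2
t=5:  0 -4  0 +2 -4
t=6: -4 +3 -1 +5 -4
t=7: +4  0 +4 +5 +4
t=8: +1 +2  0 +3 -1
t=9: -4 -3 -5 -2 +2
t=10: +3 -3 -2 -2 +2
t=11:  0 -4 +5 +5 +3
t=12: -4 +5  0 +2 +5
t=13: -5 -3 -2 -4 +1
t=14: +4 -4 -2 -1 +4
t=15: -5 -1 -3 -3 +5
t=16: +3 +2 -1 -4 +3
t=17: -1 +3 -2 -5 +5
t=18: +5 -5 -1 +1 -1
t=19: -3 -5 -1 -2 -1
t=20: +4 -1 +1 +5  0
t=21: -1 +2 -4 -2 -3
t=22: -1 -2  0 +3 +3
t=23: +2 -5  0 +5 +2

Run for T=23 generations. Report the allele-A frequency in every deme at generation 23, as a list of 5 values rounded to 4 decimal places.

[0.0513, 0.0000, 0.0769, 0.2735, 0.3675]

t=0: k=[0 0 79 0 0]
t=1: x=[0.0000 7.3291 63.9900 7.6803 0.0000] k=[0 9 62 3 0]
t=2: x=[0.8125 12.8868 51.3600 8.5129 0.2992] k=[0 8 49 5 5]
t=3: x=[0.7222 10.8825 40.9250 9.3911 5.2388] k=[5 6 37 9 7]
t=4: x=[4.8508 8.6451 31.3950 11.7280 7.5264] k=[9 8 30 14 10]
t=5: x=[8.4921 9.9520 26.3900 15.4685 10.8509] k=[8 6 26 17 7]
t=6: x=[7.4443 7.9014 23.2450 17.2653 8.3192] k=[3 11 22 22 4]
t=7: x=[3.5777 11.0295 20.9550 20.7075 5.9809] k=[8 11 25 26 10]
t=8: x=[7.8987 11.7742 23.7650 24.8651 12.0367] k=[9 14 24 28 11]
t=9: x=[9.0378 14.1569 23.4300 26.5078 13.1747] k=[5 11 18 25 15]
t=10: x=[5.3041 10.8433 18.0000 23.8504 16.6341] k=[8 8 16 22 19]
t=11: x=[7.6261 8.5570 15.8100 21.5761 20.0837] k=[8 5 21 27 23]
t=12: x=[7.3535 6.6445 20.0500 26.5534 24.3061] k=[3 12 20 29 29]
t=13: x=[3.6683 11.6370 20.0950 28.6762 30.0772] k=[0 9 18 25 31]
t=14: x=[0.8125 8.7919 17.8100 25.3925 31.5413] k=[5 5 16 24 36]
t=15: x=[4.7602 5.9015 15.7150 24.8600 36.0657] k=[0 5 13 22 41]
t=16: x=[0.4513 5.1587 13.0950 23.4090 40.4768] k=[3 7 12 19 43]
t=17: x=[3.2156 6.9281 12.1900 21.0377 42.0247] k=[2 10 10 16 47]
t=18: x=[2.6251 9.0268 10.5700 18.7607 45.4030] k=[8 4 10 20 44]
t=19: x=[7.2627 4.8314 10.3800 21.7641 43.0387] k=[4 0 9 20 42]
t=20: x=[3.4443 1.2044 9.1900 21.4746 41.2028] k=[7 0 10 26 41]
t=21: x=[6.0346 1.5752 10.5700 26.4065 40.8627] k=[5 4 7 24 38]
t=22: x=[4.6695 4.2745 8.3300 24.1853 37.9094] k=[4 2 8 27 41]
t=23: x=[3.6254 2.6926 9.2350 27.0349 40.9591] k=[6 0 9 32 43]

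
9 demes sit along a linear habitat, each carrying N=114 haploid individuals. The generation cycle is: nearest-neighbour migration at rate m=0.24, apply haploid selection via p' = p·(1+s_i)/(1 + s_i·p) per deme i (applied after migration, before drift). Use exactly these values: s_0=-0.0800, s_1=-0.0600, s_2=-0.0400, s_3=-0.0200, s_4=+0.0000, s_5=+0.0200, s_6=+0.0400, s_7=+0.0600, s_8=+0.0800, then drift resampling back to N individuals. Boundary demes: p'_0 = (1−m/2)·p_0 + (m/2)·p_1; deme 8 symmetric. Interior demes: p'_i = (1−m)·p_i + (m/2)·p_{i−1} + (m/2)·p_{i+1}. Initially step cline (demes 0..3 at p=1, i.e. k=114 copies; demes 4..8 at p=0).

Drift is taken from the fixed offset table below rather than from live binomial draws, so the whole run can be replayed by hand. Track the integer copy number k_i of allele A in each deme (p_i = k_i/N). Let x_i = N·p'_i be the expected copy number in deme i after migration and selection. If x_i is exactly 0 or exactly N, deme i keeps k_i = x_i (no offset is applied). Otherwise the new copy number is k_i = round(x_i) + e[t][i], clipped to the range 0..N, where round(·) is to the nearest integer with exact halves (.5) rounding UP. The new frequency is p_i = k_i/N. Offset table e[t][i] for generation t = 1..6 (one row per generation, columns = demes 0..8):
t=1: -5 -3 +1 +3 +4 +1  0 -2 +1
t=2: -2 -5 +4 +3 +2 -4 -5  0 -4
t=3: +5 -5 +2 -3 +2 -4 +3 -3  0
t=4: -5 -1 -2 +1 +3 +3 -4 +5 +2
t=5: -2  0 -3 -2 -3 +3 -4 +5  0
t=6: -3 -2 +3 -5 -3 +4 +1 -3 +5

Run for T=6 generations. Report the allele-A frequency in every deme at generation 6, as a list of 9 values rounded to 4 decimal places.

[0.9737, 0.9649, 0.9123, 0.6316, 0.3246, 0.1667, 0.0263, 0.0000, 0.0000]

t=0: k=[114 114 114 114 0 0 0 0 0]
t=1: x=[114.0000 114.0000 114.0000 100.0749 13.6800 0.0000 0.0000 0.0000 0.0000] k=[114 114 114 103 18 0 0 0 0]
t=2: x=[114.0000 114.0000 112.6257 93.7862 26.0400 2.2024 0.0000 0.0000 0.0000] k=[114 114 114 97 28 0 0 0 0]
t=3: x=[114.0000 114.0000 111.8766 90.3840 32.9200 3.4252 0.0000 0.0000 0.0000] k=[114 114 114 87 35 0 0 0 0]
t=4: x=[114.0000 114.0000 110.6290 83.5513 37.0400 4.2808 0.0000 0.0000 0.0000] k=[114 114 109 85 40 7 0 0 0]
t=5: x=[114.0000 113.3619 106.4368 82.0172 41.4400 10.3041 0.8733 0.0000 0.0000] k=[114 113 103 80 38 13 0 0 0]
t=6: x=[113.8696 111.7898 100.9765 77.2185 40.0400 14.6916 1.6215 0.0000 0.0000] k=[111 110 104 72 37 19 3 0 0]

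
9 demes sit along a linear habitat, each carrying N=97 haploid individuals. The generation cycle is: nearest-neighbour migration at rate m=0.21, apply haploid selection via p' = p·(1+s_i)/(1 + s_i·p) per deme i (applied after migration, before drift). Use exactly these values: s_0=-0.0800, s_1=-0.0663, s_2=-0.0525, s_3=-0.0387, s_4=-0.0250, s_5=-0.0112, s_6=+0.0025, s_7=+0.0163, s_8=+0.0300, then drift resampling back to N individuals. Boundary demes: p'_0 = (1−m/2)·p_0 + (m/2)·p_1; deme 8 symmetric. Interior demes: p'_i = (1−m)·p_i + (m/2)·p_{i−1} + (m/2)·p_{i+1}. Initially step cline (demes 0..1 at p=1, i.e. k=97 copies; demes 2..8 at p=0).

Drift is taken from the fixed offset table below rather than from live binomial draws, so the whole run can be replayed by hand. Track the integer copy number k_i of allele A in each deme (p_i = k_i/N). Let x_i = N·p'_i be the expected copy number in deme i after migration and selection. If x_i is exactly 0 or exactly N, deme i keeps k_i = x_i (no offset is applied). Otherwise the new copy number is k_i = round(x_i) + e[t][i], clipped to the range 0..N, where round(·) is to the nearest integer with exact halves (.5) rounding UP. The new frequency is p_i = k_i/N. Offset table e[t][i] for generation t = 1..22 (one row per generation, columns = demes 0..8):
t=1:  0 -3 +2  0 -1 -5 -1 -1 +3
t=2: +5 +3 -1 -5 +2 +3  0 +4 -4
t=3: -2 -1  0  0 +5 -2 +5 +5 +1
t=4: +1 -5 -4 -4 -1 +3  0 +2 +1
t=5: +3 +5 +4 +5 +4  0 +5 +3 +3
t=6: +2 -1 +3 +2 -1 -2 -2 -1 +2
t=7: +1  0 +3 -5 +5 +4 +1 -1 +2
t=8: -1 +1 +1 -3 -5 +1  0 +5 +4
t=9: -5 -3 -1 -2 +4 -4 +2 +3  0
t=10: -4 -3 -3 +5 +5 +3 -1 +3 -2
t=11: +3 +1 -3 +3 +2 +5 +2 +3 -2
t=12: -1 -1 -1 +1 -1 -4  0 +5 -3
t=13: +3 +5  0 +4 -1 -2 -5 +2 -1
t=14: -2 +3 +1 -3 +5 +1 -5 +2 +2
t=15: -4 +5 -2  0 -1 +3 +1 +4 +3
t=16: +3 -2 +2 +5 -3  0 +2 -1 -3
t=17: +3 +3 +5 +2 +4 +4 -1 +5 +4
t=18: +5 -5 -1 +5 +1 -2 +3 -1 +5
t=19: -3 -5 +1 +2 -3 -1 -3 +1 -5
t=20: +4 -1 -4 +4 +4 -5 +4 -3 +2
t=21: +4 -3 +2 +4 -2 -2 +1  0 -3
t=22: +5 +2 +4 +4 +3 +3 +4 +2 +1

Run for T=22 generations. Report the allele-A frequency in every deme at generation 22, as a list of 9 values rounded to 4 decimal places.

t=0: k=[97 97 0 0 0 0 0 0 0]
t=1: x=[97.0000 86.1725 9.7038 0.0000 0.0000 0.0000 0.0000 0.0000 0.0000] k=[97 83 12 0 0 0 0 0 0]
t=2: x=[95.4043 75.9045 17.4112 1.2118 0.0000 0.0000 0.0000 0.0000 0.0000] k=[97 79 16 0 0 0 0 0 0]
t=3: x=[94.9491 73.0596 20.0632 1.6161 0.0000 0.0000 0.0000 0.0000 0.0000] k=[93 72 20 2 0 0 0 0 0]
t=4: x=[90.2927 67.3519 22.6212 3.5428 0.2048 0.0000 0.0000 0.0000 0.0000] k=[91 62 19 0 0 0 0 0 0]
t=5: x=[87.2476 58.9560 20.6305 1.9193 0.0000 0.0000 0.0000 0.0000 0.0000] k=[90 64 25 7 0 0 0 0 0]
t=6: x=[86.5154 61.0980 26.1620 7.8650 0.7168 0.0000 0.0000 0.0000 0.0000] k=[89 60 29 10 0 0 0 0 0]
t=7: x=[85.1123 58.2046 29.1487 10.5676 1.0240 0.0000 0.0000 0.0000 0.0000] k=[86 58 32 6 6 0 0 0 0]
t=8: x=[82.0348 56.6027 30.8544 8.4215 5.2430 0.6230 0.0000 0.0000 0.0000] k=[81 58 32 5 0 2 0 0 0]
t=9: x=[77.3088 56.0713 30.7514 7.0477 0.7168 1.5626 0.2105 0.0000 0.0000] k=[72 53 30 5 5 0 2 0 0]
t=10: x=[68.3509 50.9241 28.6886 7.3523 4.3682 0.7268 1.5839 0.2134 0.0000] k=[64 48 26 12 9 4 1 3 0]
t=11: x=[60.4409 45.7093 25.8058 12.7126 8.5897 4.1649 1.5288 2.5143 0.3244] k=[63 47 23 16 11 9 4 6 0]
t=12: x=[59.4194 44.5037 23.8031 15.6841 11.0644 8.5963 4.7463 5.2396 0.6488] k=[58 44 23 17 10 5 5 10 0]
t=13: x=[54.5509 41.6275 23.5987 16.3514 9.9810 5.4666 5.5380 8.5502 1.0811] k=[58 47 24 20 9 3 1 11 0]
t=14: x=[54.8698 44.0857 24.9817 18.6629 9.3097 3.3830 2.2655 8.9252 1.1892] k=[53 47 26 16 14 4 0 11 3]
t=15: x=[50.3553 43.7724 26.1132 16.2978 12.8747 4.5806 1.5789 9.1380 3.9505] k=[46 49 24 16 12 8 3 13 7]
t=16: x=[44.3020 44.4042 24.7771 15.8886 11.7363 7.8137 4.5859 11.4827 7.8404] k=[47 42 27 21 9 8 7 10 5]
t=17: x=[44.4612 39.3360 26.8845 19.7421 9.9271 7.9177 7.4371 9.2950 5.6810] k=[47 42 32 22 14 12 6 14 10]
t=18: x=[44.4612 39.8550 30.8544 21.5414 14.3182 11.4656 7.4872 12.9200 10.6981] k=[49 35 30 27 15 9 10 12 16]
t=19: x=[45.5117 34.4072 29.0998 25.3098 15.3009 9.6368 10.1276 12.3836 15.9704] k=[43 29 30 27 12 9 7 13 11]
t=20: x=[39.5627 29.1572 28.4831 25.0006 12.9728 9.0125 7.8580 12.3330 11.5064] k=[44 28 24 29 17 4 12 9 14]
t=21: x=[40.3425 27.8776 23.9589 26.4490 16.5447 6.1399 10.8691 9.9839 13.8216] k=[44 25 26 30 15 4 12 10 11]
t=22: x=[40.0314 25.7808 25.2937 27.2254 15.0945 5.9320 10.9743 10.4650 11.1842] k=[45 28 29 31 18 9 15 12 12]

[0.4639, 0.2887, 0.2990, 0.3196, 0.1856, 0.0928, 0.1546, 0.1237, 0.1237]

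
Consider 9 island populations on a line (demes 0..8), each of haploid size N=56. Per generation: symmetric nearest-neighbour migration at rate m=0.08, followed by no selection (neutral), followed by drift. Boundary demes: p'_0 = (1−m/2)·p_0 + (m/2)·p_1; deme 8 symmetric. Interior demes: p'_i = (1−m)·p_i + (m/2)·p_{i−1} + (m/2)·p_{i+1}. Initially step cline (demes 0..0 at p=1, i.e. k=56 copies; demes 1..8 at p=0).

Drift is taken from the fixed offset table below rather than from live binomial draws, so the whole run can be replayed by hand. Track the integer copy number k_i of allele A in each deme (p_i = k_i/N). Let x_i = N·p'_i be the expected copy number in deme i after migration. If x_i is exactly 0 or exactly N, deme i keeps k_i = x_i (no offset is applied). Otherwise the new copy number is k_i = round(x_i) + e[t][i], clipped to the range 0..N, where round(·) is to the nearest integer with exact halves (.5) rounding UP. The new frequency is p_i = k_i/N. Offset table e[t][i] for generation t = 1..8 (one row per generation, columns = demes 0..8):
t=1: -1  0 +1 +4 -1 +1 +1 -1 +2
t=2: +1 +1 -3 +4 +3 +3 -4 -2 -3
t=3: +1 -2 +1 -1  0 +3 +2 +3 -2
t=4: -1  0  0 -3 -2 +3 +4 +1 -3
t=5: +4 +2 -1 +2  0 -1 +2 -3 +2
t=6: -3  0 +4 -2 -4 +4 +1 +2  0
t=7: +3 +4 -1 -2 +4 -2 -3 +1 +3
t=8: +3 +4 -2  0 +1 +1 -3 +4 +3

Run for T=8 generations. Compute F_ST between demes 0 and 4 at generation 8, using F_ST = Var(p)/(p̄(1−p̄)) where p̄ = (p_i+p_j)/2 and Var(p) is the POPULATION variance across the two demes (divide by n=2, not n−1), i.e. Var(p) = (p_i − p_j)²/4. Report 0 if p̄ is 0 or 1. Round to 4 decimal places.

0.7778

t=0: k=[56 0 0 0 0 0 0 0 0]
t=1: x=[53.7600 2.2400 0.0000 0.0000 0.0000 0.0000 0.0000 0.0000 0.0000] k=[53 2 0 0 0 0 0 0 0]
t=2: x=[50.9600 3.9600 0.0800 0.0000 0.0000 0.0000 0.0000 0.0000 0.0000] k=[52 5 0 0 0 0 0 0 0]
t=3: x=[50.1200 6.6800 0.2000 0.0000 0.0000 0.0000 0.0000 0.0000 0.0000] k=[51 5 1 0 0 0 0 0 0]
t=4: x=[49.1600 6.6800 1.1200 0.0400 0.0000 0.0000 0.0000 0.0000 0.0000] k=[48 7 1 0 0 0 0 0 0]
t=5: x=[46.3600 8.4000 1.2000 0.0400 0.0000 0.0000 0.0000 0.0000 0.0000] k=[50 10 0 2 0 0 0 0 0]
t=6: x=[48.4000 11.2000 0.4800 1.8400 0.0800 0.0000 0.0000 0.0000 0.0000] k=[45 11 4 0 0 0 0 0 0]
t=7: x=[43.6400 12.0800 4.1200 0.1600 0.0000 0.0000 0.0000 0.0000 0.0000] k=[47 16 3 0 0 0 0 0 0]
t=8: x=[45.7600 16.7200 3.4000 0.1200 0.0000 0.0000 0.0000 0.0000 0.0000] k=[49 21 1 0 0 0 0 0 0]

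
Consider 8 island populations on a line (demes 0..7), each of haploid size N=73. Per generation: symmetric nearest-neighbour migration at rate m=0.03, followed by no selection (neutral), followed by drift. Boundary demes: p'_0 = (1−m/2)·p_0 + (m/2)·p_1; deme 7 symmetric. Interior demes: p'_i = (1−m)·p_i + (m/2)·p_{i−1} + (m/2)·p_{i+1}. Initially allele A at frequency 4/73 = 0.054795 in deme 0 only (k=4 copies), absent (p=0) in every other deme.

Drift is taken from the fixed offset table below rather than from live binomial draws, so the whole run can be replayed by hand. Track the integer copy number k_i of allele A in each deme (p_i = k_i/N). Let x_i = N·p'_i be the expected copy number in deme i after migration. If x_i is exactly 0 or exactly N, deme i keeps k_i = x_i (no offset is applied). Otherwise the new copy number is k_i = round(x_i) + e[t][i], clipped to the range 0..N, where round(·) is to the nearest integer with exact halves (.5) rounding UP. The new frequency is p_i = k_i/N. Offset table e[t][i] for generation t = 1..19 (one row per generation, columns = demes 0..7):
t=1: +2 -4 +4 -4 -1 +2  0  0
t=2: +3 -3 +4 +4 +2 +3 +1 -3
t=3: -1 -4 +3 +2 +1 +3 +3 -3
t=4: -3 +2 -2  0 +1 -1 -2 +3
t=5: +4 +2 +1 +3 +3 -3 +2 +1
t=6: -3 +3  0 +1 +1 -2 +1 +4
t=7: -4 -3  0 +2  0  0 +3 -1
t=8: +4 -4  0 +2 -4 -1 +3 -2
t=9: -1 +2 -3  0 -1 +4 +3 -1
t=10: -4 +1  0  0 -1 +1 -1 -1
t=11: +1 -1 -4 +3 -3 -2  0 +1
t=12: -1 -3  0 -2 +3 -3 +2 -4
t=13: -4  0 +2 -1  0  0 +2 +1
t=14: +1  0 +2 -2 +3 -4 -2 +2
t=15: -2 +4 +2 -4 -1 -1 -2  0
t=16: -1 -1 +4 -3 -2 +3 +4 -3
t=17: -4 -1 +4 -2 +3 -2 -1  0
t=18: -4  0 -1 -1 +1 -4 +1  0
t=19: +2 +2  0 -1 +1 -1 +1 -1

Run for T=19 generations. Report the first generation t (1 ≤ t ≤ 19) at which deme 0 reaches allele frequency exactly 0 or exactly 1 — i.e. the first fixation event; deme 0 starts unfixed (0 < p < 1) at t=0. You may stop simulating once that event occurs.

t=0: k=[4 0 0 0 0 0 0 0]
t=1: x=[3.9400 0.0600 0.0000 0.0000 0.0000 0.0000 0.0000 0.0000] k=[6 0 0 0 0 0 0 0]
t=2: x=[5.9100 0.0900 0.0000 0.0000 0.0000 0.0000 0.0000 0.0000] k=[9 0 0 0 0 0 0 0]
t=3: x=[8.8650 0.1350 0.0000 0.0000 0.0000 0.0000 0.0000 0.0000] k=[8 0 0 0 0 0 0 0]
t=4: x=[7.8800 0.1200 0.0000 0.0000 0.0000 0.0000 0.0000 0.0000] k=[5 2 0 0 0 0 0 0]
t=5: x=[4.9550 2.0150 0.0300 0.0000 0.0000 0.0000 0.0000 0.0000] k=[9 4 1 0 0 0 0 0]
t=6: x=[8.9250 4.0300 1.0300 0.0150 0.0000 0.0000 0.0000 0.0000] k=[6 7 1 1 0 0 0 0]
t=7: x=[6.0150 6.8950 1.0900 0.9850 0.0150 0.0000 0.0000 0.0000] k=[2 4 1 3 0 0 0 0]
t=8: x=[2.0300 3.9250 1.0750 2.9250 0.0450 0.0000 0.0000 0.0000] k=[6 0 1 5 0 0 0 0]
t=9: x=[5.9100 0.1050 1.0450 4.8650 0.0750 0.0000 0.0000 0.0000] k=[5 2 0 5 0 0 0 0]
t=10: x=[4.9550 2.0150 0.1050 4.8500 0.0750 0.0000 0.0000 0.0000] k=[1 3 0 5 0 0 0 0]
t=11: x=[1.0300 2.9250 0.1200 4.8500 0.0750 0.0000 0.0000 0.0000] k=[2 2 0 8 0 0 0 0]
t=12: x=[2.0000 1.9700 0.1500 7.7600 0.1200 0.0000 0.0000 0.0000] k=[1 0 0 6 3 0 0 0]
t=13: x=[0.9850 0.0150 0.0900 5.8650 3.0000 0.0450 0.0000 0.0000] k=[0 0 2 5 3 0 0 0]

13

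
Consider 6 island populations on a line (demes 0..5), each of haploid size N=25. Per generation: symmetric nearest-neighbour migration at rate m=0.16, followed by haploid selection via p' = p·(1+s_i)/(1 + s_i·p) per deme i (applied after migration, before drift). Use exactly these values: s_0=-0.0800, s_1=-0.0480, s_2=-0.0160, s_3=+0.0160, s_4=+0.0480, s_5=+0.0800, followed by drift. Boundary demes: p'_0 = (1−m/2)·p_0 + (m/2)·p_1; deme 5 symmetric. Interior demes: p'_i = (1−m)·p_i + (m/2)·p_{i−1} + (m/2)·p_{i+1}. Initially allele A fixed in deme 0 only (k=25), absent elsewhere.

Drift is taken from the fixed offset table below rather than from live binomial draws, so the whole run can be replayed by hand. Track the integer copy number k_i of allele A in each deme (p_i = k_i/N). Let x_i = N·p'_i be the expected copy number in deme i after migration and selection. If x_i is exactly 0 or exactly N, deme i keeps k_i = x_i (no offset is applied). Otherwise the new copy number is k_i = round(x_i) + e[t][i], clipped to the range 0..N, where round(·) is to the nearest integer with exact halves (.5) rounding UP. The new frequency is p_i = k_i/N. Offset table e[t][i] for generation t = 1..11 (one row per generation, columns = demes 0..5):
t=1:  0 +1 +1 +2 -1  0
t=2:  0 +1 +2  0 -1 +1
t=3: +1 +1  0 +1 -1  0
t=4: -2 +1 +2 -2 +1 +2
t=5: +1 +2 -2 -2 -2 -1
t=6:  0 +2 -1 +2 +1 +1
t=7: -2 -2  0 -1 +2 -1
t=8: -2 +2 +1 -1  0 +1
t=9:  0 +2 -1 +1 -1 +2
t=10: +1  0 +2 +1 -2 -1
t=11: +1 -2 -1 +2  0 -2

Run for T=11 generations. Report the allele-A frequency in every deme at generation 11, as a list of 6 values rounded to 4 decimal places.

t=0: k=[25 0 0 0 0 0]
t=1: x=[22.8411 1.9113 0.0000 0.0000 0.0000 0.0000] k=[23 3 0 0 0 0]
t=2: x=[21.1353 4.1858 0.2362 0.0000 0.0000 0.0000] k=[21 5 2 0 0 0]
t=3: x=[19.3644 5.8175 2.0494 0.1625 0.0000 0.0000] k=[20 7 2 1 0 0]
t=4: x=[18.5699 7.3816 2.2863 1.0154 0.0838 0.0000] k=[17 8 4 0 1 0]
t=5: x=[15.8008 8.1279 3.9461 0.4063 0.8789 0.0864] k=[17 10 2 0 0 0]
t=6: x=[15.9647 9.6272 2.4442 0.1625 0.0000 0.0000] k=[16 12 1 2 0 0]
t=7: x=[15.1877 11.1355 1.9311 1.7861 0.1676 0.0000] k=[13 9 2 1 2 0]
t=8: x=[12.1590 8.4822 2.4442 1.1777 1.8383 0.1727] k=[10 10 3 0 2 1]
t=9: x=[9.5041 9.1528 3.2738 0.4063 1.8383 1.1624] k=[10 11 2 1 1 3]
t=10: x=[9.5827 9.9044 2.6022 1.0965 1.2130 3.0396] k=[11 10 5 2 0 2]
t=11: x=[10.4102 9.3899 5.0943 2.1105 0.3352 1.9756] k=[11 7 4 4 0 0]

[0.4400, 0.2800, 0.1600, 0.1600, 0.0000, 0.0000]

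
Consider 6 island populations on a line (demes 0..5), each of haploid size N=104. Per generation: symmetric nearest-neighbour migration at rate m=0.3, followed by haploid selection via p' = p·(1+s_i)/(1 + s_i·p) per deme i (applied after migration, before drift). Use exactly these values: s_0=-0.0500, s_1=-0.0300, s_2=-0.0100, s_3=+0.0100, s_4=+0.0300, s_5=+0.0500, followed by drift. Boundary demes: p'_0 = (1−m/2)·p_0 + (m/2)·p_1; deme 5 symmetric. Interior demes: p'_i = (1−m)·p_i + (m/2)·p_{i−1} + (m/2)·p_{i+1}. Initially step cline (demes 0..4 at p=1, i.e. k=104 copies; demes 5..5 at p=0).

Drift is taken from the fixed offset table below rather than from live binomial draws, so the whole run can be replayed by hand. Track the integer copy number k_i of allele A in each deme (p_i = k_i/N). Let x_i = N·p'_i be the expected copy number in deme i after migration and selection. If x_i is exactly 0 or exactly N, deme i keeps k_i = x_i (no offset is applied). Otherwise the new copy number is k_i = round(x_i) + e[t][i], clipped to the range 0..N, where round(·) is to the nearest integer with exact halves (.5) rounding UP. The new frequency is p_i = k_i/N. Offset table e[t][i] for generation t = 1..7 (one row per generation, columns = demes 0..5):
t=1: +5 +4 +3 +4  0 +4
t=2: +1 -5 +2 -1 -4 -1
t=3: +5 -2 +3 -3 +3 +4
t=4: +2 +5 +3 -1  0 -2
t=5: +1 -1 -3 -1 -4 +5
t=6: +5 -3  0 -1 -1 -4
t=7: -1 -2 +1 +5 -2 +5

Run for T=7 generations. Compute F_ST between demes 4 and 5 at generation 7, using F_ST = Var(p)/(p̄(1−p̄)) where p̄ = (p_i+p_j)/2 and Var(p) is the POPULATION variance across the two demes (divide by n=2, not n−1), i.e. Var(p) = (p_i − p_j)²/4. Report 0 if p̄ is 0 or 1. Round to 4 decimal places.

0.0036

t=0: k=[104 104 104 104 104 0]
t=1: x=[104.0000 104.0000 104.0000 104.0000 88.7879 16.2581] k=[104 104 104 104 89 20]
t=2: x=[104.0000 104.0000 104.0000 101.7718 81.4268 31.4092] k=[104 104 104 101 77 30]
t=3: x=[104.0000 104.0000 103.5455 97.9073 74.1826 38.2217] k=[104 104 104 95 77 42]
t=4: x=[104.0000 104.0000 102.6365 93.7424 75.0713 48.5105] k=[104 104 104 93 75 47]
t=5: x=[104.0000 104.0000 102.3336 92.0556 74.1332 52.4685] k=[104 104 99 91 70 57]
t=6: x=[104.0000 103.2270 98.4979 89.1769 71.8601 60.1916] k=[104 100 98 88 71 56]
t=7: x=[103.3686 100.1898 96.7324 87.0914 71.9590 59.4963] k=[102 98 98 92 70 64]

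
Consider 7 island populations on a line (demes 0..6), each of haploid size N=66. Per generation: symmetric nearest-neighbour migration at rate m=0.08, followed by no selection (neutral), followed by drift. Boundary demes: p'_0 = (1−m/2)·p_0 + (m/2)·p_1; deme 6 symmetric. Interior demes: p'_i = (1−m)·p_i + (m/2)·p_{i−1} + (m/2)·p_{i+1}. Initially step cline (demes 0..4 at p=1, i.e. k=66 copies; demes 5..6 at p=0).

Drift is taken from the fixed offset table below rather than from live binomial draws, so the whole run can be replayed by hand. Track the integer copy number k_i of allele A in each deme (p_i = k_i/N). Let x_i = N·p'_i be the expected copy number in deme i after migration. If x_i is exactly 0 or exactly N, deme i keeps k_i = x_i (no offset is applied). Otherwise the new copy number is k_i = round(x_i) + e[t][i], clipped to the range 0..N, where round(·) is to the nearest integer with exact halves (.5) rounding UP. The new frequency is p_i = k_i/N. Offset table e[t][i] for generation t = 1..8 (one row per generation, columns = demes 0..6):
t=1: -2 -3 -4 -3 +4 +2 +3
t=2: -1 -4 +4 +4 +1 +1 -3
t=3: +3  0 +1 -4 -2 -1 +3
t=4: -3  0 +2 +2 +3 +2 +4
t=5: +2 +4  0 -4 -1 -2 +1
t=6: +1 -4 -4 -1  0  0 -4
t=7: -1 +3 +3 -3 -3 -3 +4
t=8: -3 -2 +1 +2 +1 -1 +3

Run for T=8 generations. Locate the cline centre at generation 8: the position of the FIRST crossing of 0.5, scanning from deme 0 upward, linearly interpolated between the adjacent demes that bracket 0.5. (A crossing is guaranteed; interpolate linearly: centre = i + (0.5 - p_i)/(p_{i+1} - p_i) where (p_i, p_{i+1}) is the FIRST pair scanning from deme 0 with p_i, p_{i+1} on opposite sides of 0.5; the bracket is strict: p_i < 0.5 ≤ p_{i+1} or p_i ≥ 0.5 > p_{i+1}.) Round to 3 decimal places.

4.487

t=0: k=[66 66 66 66 66 0 0]
t=1: x=[66.0000 66.0000 66.0000 66.0000 63.3600 2.6400 0.0000] k=[66 66 66 66 66 5 0]
t=2: x=[66.0000 66.0000 66.0000 66.0000 63.5600 7.2400 0.2000] k=[66 66 66 66 65 8 0]
t=3: x=[66.0000 66.0000 66.0000 65.9600 62.7600 9.9600 0.3200] k=[66 66 66 62 61 9 3]
t=4: x=[66.0000 66.0000 65.8400 62.1200 58.9600 10.8400 3.2400] k=[66 66 66 64 62 13 7]
t=5: x=[66.0000 66.0000 65.9200 64.0000 60.1200 14.7200 7.2400] k=[66 66 66 60 59 13 8]
t=6: x=[66.0000 66.0000 65.7600 60.2000 57.2000 14.6400 8.2000] k=[66 66 62 59 57 15 4]
t=7: x=[66.0000 65.8400 62.0400 59.0400 55.4000 16.2400 4.4400] k=[66 66 65 56 52 13 8]
t=8: x=[66.0000 65.9600 64.6800 56.2000 50.6000 14.3600 8.2000] k=[66 64 66 58 52 13 11]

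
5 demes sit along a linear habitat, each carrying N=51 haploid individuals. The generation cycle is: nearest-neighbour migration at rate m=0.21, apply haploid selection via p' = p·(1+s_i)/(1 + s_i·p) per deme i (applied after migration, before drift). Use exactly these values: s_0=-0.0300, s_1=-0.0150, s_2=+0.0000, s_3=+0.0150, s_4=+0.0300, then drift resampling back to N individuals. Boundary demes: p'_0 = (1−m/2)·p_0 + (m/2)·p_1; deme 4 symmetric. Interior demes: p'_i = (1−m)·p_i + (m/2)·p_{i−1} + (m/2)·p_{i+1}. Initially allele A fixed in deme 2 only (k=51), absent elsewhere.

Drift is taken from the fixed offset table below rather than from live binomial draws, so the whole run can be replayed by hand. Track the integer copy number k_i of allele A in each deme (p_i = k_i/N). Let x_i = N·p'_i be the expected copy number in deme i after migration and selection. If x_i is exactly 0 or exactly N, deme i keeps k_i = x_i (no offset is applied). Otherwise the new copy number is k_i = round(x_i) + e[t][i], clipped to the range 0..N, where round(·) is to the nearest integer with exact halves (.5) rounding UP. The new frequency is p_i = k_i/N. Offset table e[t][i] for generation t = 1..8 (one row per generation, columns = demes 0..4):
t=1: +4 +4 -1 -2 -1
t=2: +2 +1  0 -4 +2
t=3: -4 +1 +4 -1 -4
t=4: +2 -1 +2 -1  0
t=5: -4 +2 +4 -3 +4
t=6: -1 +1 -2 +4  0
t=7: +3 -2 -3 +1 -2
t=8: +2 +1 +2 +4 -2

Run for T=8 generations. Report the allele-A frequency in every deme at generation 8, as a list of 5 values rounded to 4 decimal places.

t=0: k=[0 0 51 0 0]
t=1: x=[0.0000 5.2830 40.2900 5.4268 0.0000] k=[0 9 39 3 0]
t=2: x=[0.9172 11.0734 32.0700 6.5495 0.3244] k=[3 12 32 3 2]
t=3: x=[3.8356 13.0080 26.8550 6.0186 2.1655] k=[0 14 31 5 0]
t=4: x=[1.4271 14.1599 26.4850 7.2976 0.5406] k=[3 13 28 6 1]
t=5: x=[3.9379 13.3753 24.1150 7.8837 1.5693] k=[0 15 28 5 6]
t=6: x=[1.5292 14.6318 24.2200 7.6160 6.0509] k=[1 16 22 12 6]
t=7: x=[2.5015 14.8951 20.3200 12.5604 6.8024] k=[6 13 17 14 5]
t=8: x=[6.5589 12.5415 16.2650 13.5174 6.1020] k=[9 14 18 18 4]

[0.1765, 0.2745, 0.3529, 0.3529, 0.0784]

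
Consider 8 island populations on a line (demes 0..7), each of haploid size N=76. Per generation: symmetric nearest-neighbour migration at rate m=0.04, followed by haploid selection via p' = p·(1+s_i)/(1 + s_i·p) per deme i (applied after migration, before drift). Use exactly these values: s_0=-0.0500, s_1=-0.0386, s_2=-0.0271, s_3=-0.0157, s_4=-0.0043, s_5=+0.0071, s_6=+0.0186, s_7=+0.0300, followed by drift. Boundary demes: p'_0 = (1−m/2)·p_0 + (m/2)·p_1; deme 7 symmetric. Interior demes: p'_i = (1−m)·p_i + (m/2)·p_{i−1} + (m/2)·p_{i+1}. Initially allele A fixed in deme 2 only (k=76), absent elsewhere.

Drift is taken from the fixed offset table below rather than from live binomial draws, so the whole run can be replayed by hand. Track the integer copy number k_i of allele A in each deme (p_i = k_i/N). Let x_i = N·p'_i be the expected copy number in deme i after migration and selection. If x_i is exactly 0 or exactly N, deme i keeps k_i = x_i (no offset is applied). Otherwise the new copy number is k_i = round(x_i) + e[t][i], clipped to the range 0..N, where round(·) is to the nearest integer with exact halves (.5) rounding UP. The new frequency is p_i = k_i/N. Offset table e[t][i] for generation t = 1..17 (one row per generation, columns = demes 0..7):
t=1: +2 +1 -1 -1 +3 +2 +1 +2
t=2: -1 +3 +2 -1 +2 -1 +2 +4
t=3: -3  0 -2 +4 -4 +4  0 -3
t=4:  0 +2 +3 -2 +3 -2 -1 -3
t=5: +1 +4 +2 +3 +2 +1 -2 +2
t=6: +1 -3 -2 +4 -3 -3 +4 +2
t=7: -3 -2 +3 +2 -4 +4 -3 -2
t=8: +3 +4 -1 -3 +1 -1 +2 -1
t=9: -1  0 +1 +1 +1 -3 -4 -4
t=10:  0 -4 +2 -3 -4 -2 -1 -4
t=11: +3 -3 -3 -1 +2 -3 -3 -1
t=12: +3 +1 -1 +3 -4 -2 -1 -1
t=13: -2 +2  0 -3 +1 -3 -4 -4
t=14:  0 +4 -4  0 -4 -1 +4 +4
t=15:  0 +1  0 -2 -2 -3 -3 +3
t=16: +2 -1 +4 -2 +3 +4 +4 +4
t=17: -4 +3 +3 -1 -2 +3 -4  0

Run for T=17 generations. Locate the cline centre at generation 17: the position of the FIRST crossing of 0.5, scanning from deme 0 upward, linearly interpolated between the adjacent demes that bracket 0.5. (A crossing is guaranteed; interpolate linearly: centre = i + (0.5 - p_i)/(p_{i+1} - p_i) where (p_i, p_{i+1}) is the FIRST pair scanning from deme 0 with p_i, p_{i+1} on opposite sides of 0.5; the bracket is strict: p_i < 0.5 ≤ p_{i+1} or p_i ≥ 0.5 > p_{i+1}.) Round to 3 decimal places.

t=0: k=[0 0 76 0 0 0 0 0]
t=1: x=[0.0000 1.4625 72.8788 1.4966 0.0000 0.0000 0.0000 0.0000] k=[0 2 72 0 0 0 0 0]
t=2: x=[0.0380 3.2358 68.9871 1.4178 0.0000 0.0000 0.0000 0.0000] k=[0 6 71 0 0 0 0 0]
t=3: x=[0.1140 6.9281 68.0873 1.3981 0.0000 0.0000 0.0000 0.0000] k=[0 7 66 5 0 0 0 0]
t=4: x=[0.1330 7.7613 63.3123 6.0315 0.0996 0.0000 0.0000 0.0000] k=[0 10 66 4 3 0 0 0]
t=5: x=[0.1900 10.5570 63.3530 5.1436 2.9478 0.0604 0.0000 0.0000] k=[1 15 65 8 5 1 0 0]
t=6: x=[1.2170 15.2348 62.5587 8.9542 4.9600 1.0674 0.0204 0.0000] k=[2 12 61 13 2 0 4 0]
t=7: x=[2.0930 12.3670 58.6956 13.5628 2.1709 0.1209 3.9078 0.0824] k=[0 10 62 16 0 4 1 0]
t=8: x=[0.1900 10.4793 59.6908 16.3956 0.3983 3.8860 1.0591 0.0206] k=[3 14 59 13 1 3 3 0]
t=9: x=[3.0655 14.2194 56.7883 13.5034 1.2746 2.9802 2.9925 0.0618] k=[2 14 58 15 2 0 0 0]
t=10: x=[2.1311 14.1803 55.8559 15.4047 2.2107 0.0403 0.0000 0.0000] k=[2 10 58 12 0 0 0 0]
t=11: x=[2.0549 10.4404 55.7141 12.5137 0.2390 0.0000 0.0000 0.0000] k=[5 7 53 12 2 0 0 0]
t=12: x=[4.8039 7.6063 50.7994 12.4543 2.1510 0.0403 0.0000 0.0000] k=[8 9 50 15 0 0 0 0]
t=13: x=[7.6594 9.4688 47.9959 15.2066 0.2987 0.0000 0.0000 0.0000] k=[6 11 48 12 1 0 0 0]
t=14: x=[5.8183 11.2572 46.0429 12.3356 1.1949 0.0201 0.0000 0.0000] k=[6 15 42 12 0 0 0 0]
t=15: x=[5.8950 14.8832 40.3404 12.1971 0.2390 0.0000 0.0000 0.0000] k=[6 16 40 10 0 0 0 0]
t=16: x=[5.9141 15.7821 38.3982 10.2588 0.1991 0.0000 0.0000 0.0000] k=[8 15 42 8 3 0 0 0]
t=17: x=[7.7746 14.9223 40.2603 8.4603 3.0274 0.0604 0.0000 0.0000] k=[4 18 43 7 1 3 0 0]

1.800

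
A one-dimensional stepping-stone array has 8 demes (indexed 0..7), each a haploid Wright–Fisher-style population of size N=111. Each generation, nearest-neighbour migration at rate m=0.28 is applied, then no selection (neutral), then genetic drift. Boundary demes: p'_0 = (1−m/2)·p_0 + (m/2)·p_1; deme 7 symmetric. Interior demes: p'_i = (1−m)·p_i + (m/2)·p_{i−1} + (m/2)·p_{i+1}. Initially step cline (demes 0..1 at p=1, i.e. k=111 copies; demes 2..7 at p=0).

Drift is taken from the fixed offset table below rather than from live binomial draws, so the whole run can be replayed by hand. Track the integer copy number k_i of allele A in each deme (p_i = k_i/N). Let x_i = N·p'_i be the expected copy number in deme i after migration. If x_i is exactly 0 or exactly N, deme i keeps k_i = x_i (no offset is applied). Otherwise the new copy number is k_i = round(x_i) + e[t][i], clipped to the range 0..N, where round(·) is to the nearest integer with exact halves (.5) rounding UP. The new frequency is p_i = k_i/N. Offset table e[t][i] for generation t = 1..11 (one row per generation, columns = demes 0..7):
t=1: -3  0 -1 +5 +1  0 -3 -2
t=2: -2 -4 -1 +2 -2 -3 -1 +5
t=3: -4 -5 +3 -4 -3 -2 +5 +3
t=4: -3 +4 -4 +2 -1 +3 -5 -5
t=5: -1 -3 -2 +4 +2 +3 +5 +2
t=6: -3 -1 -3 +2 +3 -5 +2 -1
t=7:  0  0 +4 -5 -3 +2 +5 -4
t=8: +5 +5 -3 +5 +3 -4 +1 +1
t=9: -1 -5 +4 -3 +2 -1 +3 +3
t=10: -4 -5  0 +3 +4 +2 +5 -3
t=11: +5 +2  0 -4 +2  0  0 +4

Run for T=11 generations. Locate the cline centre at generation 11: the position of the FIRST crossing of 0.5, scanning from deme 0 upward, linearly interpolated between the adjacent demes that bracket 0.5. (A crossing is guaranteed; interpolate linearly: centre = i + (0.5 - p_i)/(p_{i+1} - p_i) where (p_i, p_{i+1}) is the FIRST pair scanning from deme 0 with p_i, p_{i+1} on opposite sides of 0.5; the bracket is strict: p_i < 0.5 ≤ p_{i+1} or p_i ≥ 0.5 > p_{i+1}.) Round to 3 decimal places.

1.029

t=0: k=[111 111 0 0 0 0 0 0]
t=1: x=[111.0000 95.4600 15.5400 0.0000 0.0000 0.0000 0.0000 0.0000] k=[111 95 15 0 0 0 0 0]
t=2: x=[108.7600 86.0400 24.1000 2.1000 0.0000 0.0000 0.0000 0.0000] k=[107 82 23 4 0 0 0 0]
t=3: x=[103.5000 77.2400 28.6000 6.1000 0.5600 0.0000 0.0000 0.0000] k=[100 72 32 2 0 0 0 0]
t=4: x=[96.0800 70.3200 33.4000 5.9200 0.2800 0.0000 0.0000 0.0000] k=[93 74 29 8 0 0 0 0]
t=5: x=[90.3400 70.3600 32.3600 9.8200 1.1200 0.0000 0.0000 0.0000] k=[89 67 30 14 3 0 0 0]
t=6: x=[85.9200 64.9000 32.9400 14.7000 4.1200 0.4200 0.0000 0.0000] k=[83 64 30 17 7 0 0 0]
t=7: x=[80.3400 61.9000 32.9400 17.4200 7.4200 0.9800 0.0000 0.0000] k=[80 62 37 12 4 3 0 0]
t=8: x=[77.4800 61.0200 37.0000 14.3800 4.9800 2.7200 0.4200 0.0000] k=[82 66 34 19 8 0 1 0]
t=9: x=[79.7600 63.7600 36.3800 19.5600 8.4200 1.2600 0.7200 0.1400] k=[79 59 40 17 10 0 4 3]
t=10: x=[76.2000 59.1400 39.4400 19.2400 9.5800 1.9600 3.3000 3.1400] k=[72 54 39 22 14 4 8 0]
t=11: x=[69.4800 54.4200 38.7200 23.2600 13.7200 5.9600 6.3200 1.1200] k=[74 56 39 19 16 6 6 5]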